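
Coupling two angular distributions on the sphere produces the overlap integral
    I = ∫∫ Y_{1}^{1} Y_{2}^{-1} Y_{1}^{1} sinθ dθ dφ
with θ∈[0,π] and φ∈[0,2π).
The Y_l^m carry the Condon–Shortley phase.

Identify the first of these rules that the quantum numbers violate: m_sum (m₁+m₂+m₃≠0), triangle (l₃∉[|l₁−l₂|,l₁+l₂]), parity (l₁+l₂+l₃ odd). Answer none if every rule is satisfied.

m_sum

m₁+m₂+m₃ = 1 − 1 + 1 = 1  ✗
triangle: |1−2|=1 ≤ l₃=1 ≤ 1+2=3
parity: l₁+l₂+l₃ = 4 is even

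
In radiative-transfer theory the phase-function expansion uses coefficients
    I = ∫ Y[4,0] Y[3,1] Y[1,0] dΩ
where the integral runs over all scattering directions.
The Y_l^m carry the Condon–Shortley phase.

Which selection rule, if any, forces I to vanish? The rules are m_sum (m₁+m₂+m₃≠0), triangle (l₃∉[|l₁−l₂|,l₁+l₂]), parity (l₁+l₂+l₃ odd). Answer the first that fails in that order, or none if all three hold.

m_sum

azimuthal sum: 0 + 1 + 0 = 1  ✗
1 ≤ 1 ≤ 7 (triangle on l)
L = 4 + 3 + 1 = 8 (even)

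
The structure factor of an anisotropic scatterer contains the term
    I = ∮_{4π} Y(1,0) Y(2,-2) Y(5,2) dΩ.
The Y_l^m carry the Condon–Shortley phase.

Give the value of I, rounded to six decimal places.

|1−2|≤5≤1+2 violated ⇒ I = 0

0.000000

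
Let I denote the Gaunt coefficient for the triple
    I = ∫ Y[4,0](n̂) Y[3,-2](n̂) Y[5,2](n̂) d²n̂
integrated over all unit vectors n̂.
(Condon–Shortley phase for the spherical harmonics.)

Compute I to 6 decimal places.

-0.065427

m-sum 0 ✓  L=12 even ✓  1≤5≤7 ✓
Π(2lᵢ+1) = 9×7×11 = 693
triangle coeff Δ(4,3,5) = 1/180180
Σ_t [0,2]: t=0:+1/576 t=1:−1/144 t=2:+1/576 = -1/288
(3j)²=20/1001 [(4 3 5; 0 0 0)], sign=+1
Σ_t [0,1]: t=0:+1/576 t=1:−1/864 = 1/1728
(3j)²=5/1287 [(4 3 5; 0 -2 2)], sign=-1
⇒ 4πI² = 100/1859
I = (-1)√(100/1859/(4π)) = -0.06542675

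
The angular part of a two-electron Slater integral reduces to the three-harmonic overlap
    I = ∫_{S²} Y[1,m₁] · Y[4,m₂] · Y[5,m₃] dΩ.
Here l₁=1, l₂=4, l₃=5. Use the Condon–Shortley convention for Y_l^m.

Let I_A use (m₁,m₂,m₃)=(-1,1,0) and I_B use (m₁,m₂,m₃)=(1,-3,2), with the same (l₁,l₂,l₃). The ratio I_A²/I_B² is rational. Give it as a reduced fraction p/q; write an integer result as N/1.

Shared (l₁,l₂,l₃)=(1,4,5): N and (l;000)² cancel in I_A²/I_B².
A: Δ = 0!·2!·8!/11! = 1/495; Racah Σ t=0..0: t=0:+1/1440 = 1/1440; ⇒ 3j(1 4 5; -1 1 0)² = 2/99, sgn -1
B: Δ = 0!·2!·8!/11! = 1/495; Racah Σ t=0..0: t=0:+1/10080 = 1/10080; ⇒ 3j(1 4 5; 1 -3 2)² = 1/165, sgn -1
I_A²/I_B² = (2/99)/(1/165) = 10/3

10/3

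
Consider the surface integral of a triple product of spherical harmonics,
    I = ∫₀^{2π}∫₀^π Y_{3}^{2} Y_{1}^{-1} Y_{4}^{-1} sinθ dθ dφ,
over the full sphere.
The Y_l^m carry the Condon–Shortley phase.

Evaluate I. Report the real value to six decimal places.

-0.106622

Checks pass: Σm=0; 8 even; l₃=4∈[2,4].
(2·3+1)(2·1+1)(2·4+1) = 189
Δ: 0! 6! 2! / 9! → 1/252
sum: t=0:+1/36 = 1/36
3j²(3 1 4; 0 0 0) = Δ·Π!·Σ² = 4/63  (sign +1)
sum: t=0:+1/240 = 1/240
3j²(3 1 4; 2 -1 -1) = Δ·Π!·Σ² = 1/84  (sign -1)
combine: 4πI² = 189·4/63·1/84 = 1/7
take √, sign -1: I = -0.10662181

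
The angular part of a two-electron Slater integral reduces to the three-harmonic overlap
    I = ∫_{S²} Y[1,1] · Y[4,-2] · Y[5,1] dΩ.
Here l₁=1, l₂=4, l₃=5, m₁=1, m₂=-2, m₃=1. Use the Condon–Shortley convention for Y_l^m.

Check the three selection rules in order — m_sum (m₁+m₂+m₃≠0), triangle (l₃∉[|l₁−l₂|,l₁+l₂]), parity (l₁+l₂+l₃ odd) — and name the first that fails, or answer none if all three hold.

azimuthal sum: 1 − 2 + 1 = 0  ✓
3 ≤ 5 ≤ 5 (triangle on l)  ✓
L = 1 + 4 + 5 = 10 (even)  ✓

none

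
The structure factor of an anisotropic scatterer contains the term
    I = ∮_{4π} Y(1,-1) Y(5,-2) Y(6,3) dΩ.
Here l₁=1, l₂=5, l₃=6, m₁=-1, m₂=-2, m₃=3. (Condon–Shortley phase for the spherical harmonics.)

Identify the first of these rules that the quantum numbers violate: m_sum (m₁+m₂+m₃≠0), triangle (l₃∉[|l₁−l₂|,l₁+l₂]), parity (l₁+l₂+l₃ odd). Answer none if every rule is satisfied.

azimuthal sum: -1 − 2 + 3 = 0  ✓
4 ≤ 6 ≤ 6 (triangle on l)  ✓
L = 1 + 5 + 6 = 12 (even)  ✓

none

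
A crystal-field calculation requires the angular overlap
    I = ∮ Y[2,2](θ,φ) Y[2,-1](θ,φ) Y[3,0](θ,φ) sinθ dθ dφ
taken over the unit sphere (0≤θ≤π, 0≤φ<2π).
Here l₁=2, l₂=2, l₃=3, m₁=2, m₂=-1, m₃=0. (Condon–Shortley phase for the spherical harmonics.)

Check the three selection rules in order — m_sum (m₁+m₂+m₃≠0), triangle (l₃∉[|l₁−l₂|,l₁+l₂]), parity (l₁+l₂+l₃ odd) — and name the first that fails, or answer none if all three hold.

m_sum

m₁+m₂+m₃ = 2 − 1 + 0 = 1  ✗
triangle: |2−2|=0 ≤ l₃=3 ≤ 2+2=4
parity: l₁+l₂+l₃ = 7 is odd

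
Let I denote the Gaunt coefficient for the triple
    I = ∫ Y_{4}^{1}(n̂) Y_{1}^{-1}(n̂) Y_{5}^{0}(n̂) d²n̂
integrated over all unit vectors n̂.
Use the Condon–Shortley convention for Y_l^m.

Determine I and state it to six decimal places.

Rules hold: Σm=0, L=10 even, 3≤5≤5.
N = 9·3·11 = 297
Δ = 0!·8!·2!/11! = 1/495
Racah Σ t=0..0: t=0:+1/576 = 1/576
⇒ 3j(4 1 5; 0 0 0)² = 5/99, sgn -1
Racah Σ t=0..0: t=0:+1/1440 = 1/1440
⇒ 3j(4 1 5; 1 -1 0)² = 2/99, sgn -1
4πI² = N·(3j₀)²·(3jₘ)² = 10/33
I = +1·√(0.30303/4π) = 0.15528807

0.155288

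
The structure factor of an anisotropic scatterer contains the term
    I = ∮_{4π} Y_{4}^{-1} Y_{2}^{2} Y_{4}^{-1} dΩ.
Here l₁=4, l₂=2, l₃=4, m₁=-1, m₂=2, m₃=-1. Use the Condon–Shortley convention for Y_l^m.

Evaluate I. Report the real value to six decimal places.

m-sum 0 ✓  L=10 even ✓  2≤4≤6 ✓
Π(2lᵢ+1) = 9×5×9 = 405
triangle coeff Δ(4,2,4) = 1/13860
Σ_t [0,2]: t=0:+1/192 t=1:−1/36 t=2:+1/192 = -5/288
(3j)²=20/693 [(4 2 4; 0 0 0)], sign=-1
Σ_t [2,2]: t=2:+1/144 = 1/144
(3j)²=10/231 [(4 2 4; -1 2 -1)], sign=-1
⇒ 4πI² = 3000/5929
I = (+1)√(3000/5929/(4π)) = 0.20066192

0.200662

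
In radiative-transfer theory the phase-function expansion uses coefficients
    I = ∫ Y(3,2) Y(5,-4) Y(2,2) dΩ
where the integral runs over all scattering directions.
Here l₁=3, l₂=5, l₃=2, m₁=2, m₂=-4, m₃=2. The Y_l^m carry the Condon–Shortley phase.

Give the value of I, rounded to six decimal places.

m-sum 0 ✓  L=10 even ✓  2≤2≤8 ✓
Π(2lᵢ+1) = 7×11×5 = 385
triangle coeff Δ(3,5,2) = 1/2310
Σ_t [3,3]: t=3:−1/144 = -1/144
(3j)²=10/231 [(3 5 2; 0 0 0)], sign=-1
Σ_t [1,1]: t=1:−1/2880 = -1/2880
(3j)²=3/55 [(3 5 2; 2 -4 2)], sign=-1
⇒ 4πI² = 10/11
I = (+1)√(10/11/(4π)) = 0.26896683

0.268967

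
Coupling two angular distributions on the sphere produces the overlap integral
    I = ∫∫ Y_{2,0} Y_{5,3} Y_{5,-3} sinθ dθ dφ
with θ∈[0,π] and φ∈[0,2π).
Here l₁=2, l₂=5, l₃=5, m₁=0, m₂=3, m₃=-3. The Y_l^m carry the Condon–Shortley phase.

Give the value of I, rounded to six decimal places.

-0.016174

Checks pass: Σm=0; 12 even; l₃=5∈[3,7].
(2·2+1)(2·5+1)(2·5+1) = 605
Δ: 2! 2! 8! / 13! → 1/38610
sum: t=0:+1/2880 t=1:−1/576 t=2:+1/2880 = -1/960
3j²(2 5 5; 0 0 0) = Δ·Π!·Σ² = 10/429  (sign +1)
sum: t=0:+1/161280 t=1:−1/5040 t=2:+1/5760 = -1/53760
3j²(2 5 5; 0 3 -3) = Δ·Π!·Σ² = 1/4290  (sign -1)
combine: 4πI² = 605·10/429·1/4290 = 5/1521
take √, sign -1: I = -0.01617393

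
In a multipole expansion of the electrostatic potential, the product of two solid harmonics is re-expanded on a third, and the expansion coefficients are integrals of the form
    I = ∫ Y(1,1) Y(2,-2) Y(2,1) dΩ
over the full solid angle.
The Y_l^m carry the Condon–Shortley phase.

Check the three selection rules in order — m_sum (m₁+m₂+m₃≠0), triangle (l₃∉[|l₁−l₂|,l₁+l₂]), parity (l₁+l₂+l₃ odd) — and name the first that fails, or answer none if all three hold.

parity

Σmᵢ = 0  ✓
l₃∈[|l₁−l₂|,l₁+l₂]=[1,3], have l₃=2  ✓
Σlᵢ = 5 ⇒ odd  ✗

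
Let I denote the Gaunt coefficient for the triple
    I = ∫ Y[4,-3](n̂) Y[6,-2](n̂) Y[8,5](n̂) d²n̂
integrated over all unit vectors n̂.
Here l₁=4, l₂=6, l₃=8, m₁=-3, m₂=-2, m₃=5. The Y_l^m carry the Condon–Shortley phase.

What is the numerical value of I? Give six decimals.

Checks pass: Σm=0; 18 even; l₃=8∈[2,10].
(2·4+1)(2·6+1)(2·8+1) = 1989
Δ: 2! 6! 10! / 19! → 1/23279256
sum: t=0:+1/1658880 t=1:−1/518400 t=2:+1/1658880 = -1/1382400
3j²(4 6 8; 0 0 0) = Δ·Π!·Σ² = 504/46189  (sign -1)
sum: t=1:−1/21772800 t=2:+1/19353600 = 1/174182400
3j²(4 6 8; -3 -2 5) = Δ·Π!·Σ² = 1/3876  (sign -1)
combine: 4πI² = 1989·504/46189·1/3876 = 378/67507
take √, sign +1: I = 0.02110895

0.021109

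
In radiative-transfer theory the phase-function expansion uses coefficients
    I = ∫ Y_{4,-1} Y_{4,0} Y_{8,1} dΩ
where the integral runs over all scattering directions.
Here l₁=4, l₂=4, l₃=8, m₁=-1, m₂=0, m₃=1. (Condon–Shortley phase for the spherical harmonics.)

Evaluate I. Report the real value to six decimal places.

-0.222409

Checks pass: Σm=0; 16 even; l₃=8∈[0,8].
(2·4+1)(2·4+1)(2·8+1) = 1377
Δ: 0! 8! 8! / 17! → 1/218790
sum: t=0:+1/331776 = 1/331776
3j²(4 4 8; 0 0 0) = Δ·Π!·Σ² = 490/21879  (sign +1)
sum: t=0:+1/414720 = 1/414720
3j²(4 4 8; -1 0 1) = Δ·Π!·Σ² = 49/2431  (sign -1)
combine: 4πI² = 1377·490/21879·49/2431 = 216090/347633
take √, sign -1: I = -0.22240877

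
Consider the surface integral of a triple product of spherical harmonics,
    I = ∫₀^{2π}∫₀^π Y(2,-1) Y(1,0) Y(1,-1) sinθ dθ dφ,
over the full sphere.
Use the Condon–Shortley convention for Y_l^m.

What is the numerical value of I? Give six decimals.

m-sum = -1 + 0 − 1 = -2 ≠ 0 ⇒ I = 0

0.000000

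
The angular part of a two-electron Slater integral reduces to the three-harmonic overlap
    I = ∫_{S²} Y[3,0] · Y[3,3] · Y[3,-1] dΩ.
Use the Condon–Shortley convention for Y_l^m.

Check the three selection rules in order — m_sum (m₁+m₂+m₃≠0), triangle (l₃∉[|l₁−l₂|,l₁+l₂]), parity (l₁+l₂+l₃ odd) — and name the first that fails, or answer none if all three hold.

Σmᵢ = 2  ✗
l₃∈[|l₁−l₂|,l₁+l₂]=[0,6], have l₃=3
Σlᵢ = 9 ⇒ odd

m_sum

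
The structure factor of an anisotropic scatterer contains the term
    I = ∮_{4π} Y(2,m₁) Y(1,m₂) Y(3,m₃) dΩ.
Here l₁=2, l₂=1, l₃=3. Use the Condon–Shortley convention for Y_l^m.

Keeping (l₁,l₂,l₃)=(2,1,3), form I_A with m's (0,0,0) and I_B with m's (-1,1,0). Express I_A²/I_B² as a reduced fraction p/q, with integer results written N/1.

Shared (l₁,l₂,l₃)=(2,1,3): N and (l;000)² cancel in I_A²/I_B².
A: Δ = 0!·4!·2!/7! = 1/105; Racah Σ t=0..0: t=0:+1/4 = 1/4; ⇒ 3j(2 1 3; 0 0 0)² = 3/35, sgn -1
B: Δ = 0!·4!·2!/7! = 1/105; Racah Σ t=0..0: t=0:+1/12 = 1/12; ⇒ 3j(2 1 3; -1 1 0)² = 1/35, sgn -1
I_A²/I_B² = (3/35)/(1/35) = 3/1

3/1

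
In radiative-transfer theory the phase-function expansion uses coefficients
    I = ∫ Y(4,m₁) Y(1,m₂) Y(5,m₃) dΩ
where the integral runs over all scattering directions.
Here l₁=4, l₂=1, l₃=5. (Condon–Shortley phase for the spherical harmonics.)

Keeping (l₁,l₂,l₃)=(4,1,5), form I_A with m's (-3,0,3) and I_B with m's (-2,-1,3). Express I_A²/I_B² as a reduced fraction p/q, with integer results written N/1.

Same 4,1,5: normalisation and zero-m 3j drop out of the ratio.
A: Δ: 0! 8! 2! / 11! → 1/495; sum: t=0:+1/5040 = 1/5040; 3j²(4 1 5; -3 0 3) = Δ·Π!·Σ² = 16/495  (sign +1)
B: Δ: 0! 8! 2! / 11! → 1/495; sum: t=0:+1/2880 = 1/2880; 3j²(4 1 5; -2 -1 3) = Δ·Π!·Σ² = 28/495  (sign +1)
I_A²/I_B² = (16/495)/(28/495) = 4/7

4/7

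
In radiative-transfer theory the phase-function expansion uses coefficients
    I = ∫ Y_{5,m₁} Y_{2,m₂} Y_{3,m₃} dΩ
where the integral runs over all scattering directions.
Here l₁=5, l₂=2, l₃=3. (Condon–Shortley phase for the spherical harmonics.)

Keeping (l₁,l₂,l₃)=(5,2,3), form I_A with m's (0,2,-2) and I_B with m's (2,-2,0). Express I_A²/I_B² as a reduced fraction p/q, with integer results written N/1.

Shared (l₁,l₂,l₃)=(5,2,3): N and (l;000)² cancel in I_A²/I_B².
A: Δ = 4!·6!·0!/11! = 1/2310; Racah Σ t=4..4: t=4:+1/2880 = 1/2880; ⇒ 3j(5 2 3; 0 2 -2)² = 1/462, sgn -1
B: Δ = 4!·6!·0!/11! = 1/2310; Racah Σ t=0..0: t=0:+1/864 = 1/864; ⇒ 3j(5 2 3; 2 -2 0)² = 1/66, sgn -1
I_A²/I_B² = (1/462)/(1/66) = 1/7

1/7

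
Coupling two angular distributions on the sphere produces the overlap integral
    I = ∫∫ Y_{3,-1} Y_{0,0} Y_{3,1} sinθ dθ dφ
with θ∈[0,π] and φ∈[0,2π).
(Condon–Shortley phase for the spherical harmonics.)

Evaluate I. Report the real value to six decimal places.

Rules hold: Σm=0, L=6 even, 3≤3≤3.
N = 7·1·7 = 49
Δ = 0!·6!·0!/7! = 1/7
Racah Σ t=0..0: t=0:+1/36 = 1/36
⇒ 3j(3 0 3; 0 0 0)² = 1/7, sgn -1
Racah Σ t=0..0: t=0:+1/48 = 1/48
⇒ 3j(3 0 3; -1 0 1)² = 1/7, sgn +1
4πI² = N·(3j₀)²·(3jₘ)² = 1/1
I = -1·√(1/4π) = -0.28209479

-0.282095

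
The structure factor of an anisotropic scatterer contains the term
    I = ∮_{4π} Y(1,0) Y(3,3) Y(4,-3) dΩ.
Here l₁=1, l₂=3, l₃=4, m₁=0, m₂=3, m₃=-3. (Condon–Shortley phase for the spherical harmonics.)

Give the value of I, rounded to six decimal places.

m-sum 0 ✓  L=8 even ✓  2≤4≤4 ✓
Π(2lᵢ+1) = 3×7×9 = 189
triangle coeff Δ(1,3,4) = 1/252
Σ_t [0,0]: t=0:+1/36 = 1/36
(3j)²=4/63 [(1 3 4; 0 0 0)], sign=+1
Σ_t [0,0]: t=0:+1/720 = 1/720
(3j)²=1/36 [(1 3 4; 0 3 -3)], sign=-1
⇒ 4πI² = 1/3
I = (-1)√(1/3/(4π)) = -0.16286750

-0.162868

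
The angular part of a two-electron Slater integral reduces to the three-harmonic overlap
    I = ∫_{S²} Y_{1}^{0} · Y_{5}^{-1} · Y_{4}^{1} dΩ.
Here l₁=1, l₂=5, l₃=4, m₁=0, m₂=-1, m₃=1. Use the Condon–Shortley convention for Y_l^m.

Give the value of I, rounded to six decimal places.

-0.240571

Checks pass: Σm=0; 10 even; l₃=4∈[4,6].
(2·1+1)(2·5+1)(2·4+1) = 297
Δ: 2! 0! 8! / 11! → 1/495
sum: t=1:−1/576 = -1/576
3j²(1 5 4; 0 0 0) = Δ·Π!·Σ² = 5/99  (sign -1)
sum: t=1:−1/720 = -1/720
3j²(1 5 4; 0 -1 1) = Δ·Π!·Σ² = 8/165  (sign +1)
combine: 4πI² = 297·5/99·8/165 = 8/11
take √, sign -1: I = -0.24057125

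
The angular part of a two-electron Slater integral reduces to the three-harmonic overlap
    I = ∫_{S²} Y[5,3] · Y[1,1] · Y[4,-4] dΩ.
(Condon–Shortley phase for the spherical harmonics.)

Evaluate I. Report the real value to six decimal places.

Checks pass: Σm=0; 10 even; l₃=4∈[4,6].
(2·5+1)(2·1+1)(2·4+1) = 297
Δ: 2! 8! 0! / 11! → 1/495
sum: t=1:−1/576 = -1/576
3j²(5 1 4; 0 0 0) = Δ·Π!·Σ² = 5/99  (sign -1)
sum: t=2:+1/80640 = 1/80640
3j²(5 1 4; 3 1 -4) = Δ·Π!·Σ² = 1/495  (sign +1)
combine: 4πI² = 297·5/99·1/495 = 1/33
take √, sign -1: I = -0.04910640

-0.049106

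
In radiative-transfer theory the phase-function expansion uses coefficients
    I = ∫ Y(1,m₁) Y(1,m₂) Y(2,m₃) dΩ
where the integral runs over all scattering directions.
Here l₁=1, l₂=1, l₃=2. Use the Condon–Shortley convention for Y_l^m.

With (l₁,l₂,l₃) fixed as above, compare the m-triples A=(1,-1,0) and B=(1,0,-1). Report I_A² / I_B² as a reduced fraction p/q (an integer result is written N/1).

1/3

Same 1,1,2: normalisation and zero-m 3j drop out of the ratio.
A: Δ: 0! 2! 2! / 5! → 1/30; sum: t=0:+1/4 = 1/4; 3j²(1 1 2; 1 -1 0) = Δ·Π!·Σ² = 1/30  (sign +1)
B: Δ: 0! 2! 2! / 5! → 1/30; sum: t=0:+1/2 = 1/2; 3j²(1 1 2; 1 0 -1) = Δ·Π!·Σ² = 1/10  (sign -1)
I_A²/I_B² = (1/30)/(1/10) = 1/3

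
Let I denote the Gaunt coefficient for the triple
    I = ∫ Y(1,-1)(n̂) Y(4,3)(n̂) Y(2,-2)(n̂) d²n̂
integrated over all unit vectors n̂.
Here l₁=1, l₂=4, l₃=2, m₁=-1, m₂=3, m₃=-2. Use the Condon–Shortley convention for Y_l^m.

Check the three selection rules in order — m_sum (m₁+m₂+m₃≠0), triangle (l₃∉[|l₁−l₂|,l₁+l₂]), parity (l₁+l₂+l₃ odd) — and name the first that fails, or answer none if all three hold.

m₁+m₂+m₃ = -1 + 3 − 2 = 0  ✓
triangle: |1−4|=3 ≤ l₃=2 ≤ 1+4=5  ✗
parity: l₁+l₂+l₃ = 7 is odd

triangle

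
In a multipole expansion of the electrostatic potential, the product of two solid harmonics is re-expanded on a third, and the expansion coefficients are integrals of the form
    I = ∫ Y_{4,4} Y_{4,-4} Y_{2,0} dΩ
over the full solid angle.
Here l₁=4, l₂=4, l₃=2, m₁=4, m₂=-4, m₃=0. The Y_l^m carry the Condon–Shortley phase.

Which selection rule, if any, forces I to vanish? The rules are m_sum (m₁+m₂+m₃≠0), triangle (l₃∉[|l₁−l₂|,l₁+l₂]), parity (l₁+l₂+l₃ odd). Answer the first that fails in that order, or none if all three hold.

none

azimuthal sum: 4 − 4 + 0 = 0  ✓
0 ≤ 2 ≤ 8 (triangle on l)  ✓
L = 4 + 4 + 2 = 10 (even)  ✓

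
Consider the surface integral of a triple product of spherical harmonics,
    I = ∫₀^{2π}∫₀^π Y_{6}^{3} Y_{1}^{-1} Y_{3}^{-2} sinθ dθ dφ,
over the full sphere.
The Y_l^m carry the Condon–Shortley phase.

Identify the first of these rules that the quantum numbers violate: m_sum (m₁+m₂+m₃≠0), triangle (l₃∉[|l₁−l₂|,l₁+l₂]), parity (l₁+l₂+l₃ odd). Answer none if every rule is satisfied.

triangle

Σmᵢ = 0  ✓
l₃∈[|l₁−l₂|,l₁+l₂]=[5,7], have l₃=3  ✗
Σlᵢ = 10 ⇒ even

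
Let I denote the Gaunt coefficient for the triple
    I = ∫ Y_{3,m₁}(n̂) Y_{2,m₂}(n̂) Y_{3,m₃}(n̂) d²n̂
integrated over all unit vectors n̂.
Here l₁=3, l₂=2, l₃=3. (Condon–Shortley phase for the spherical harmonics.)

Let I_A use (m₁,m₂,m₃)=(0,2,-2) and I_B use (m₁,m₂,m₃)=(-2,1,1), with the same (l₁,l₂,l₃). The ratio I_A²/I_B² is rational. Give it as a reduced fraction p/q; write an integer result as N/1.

4/3

Same 3,2,3: normalisation and zero-m 3j drop out of the ratio.
A: Δ: 2! 4! 2! / 9! → 1/3780; sum: t=2:+1/24 = 1/24; 3j²(3 2 3; 0 2 -2) = Δ·Π!·Σ² = 1/21  (sign -1)
B: Δ: 2! 4! 2! / 9! → 1/3780; sum: t=1:−1/48 t=2:+1/12 = 1/16; 3j²(3 2 3; -2 1 1) = Δ·Π!·Σ² = 1/28  (sign +1)
I_A²/I_B² = (1/21)/(1/28) = 4/3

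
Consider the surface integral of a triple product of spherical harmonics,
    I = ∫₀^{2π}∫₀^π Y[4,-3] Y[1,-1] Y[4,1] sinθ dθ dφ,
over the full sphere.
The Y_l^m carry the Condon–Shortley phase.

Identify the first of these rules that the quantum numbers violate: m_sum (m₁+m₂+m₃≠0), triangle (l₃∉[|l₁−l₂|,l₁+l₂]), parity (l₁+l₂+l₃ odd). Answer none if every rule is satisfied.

m₁+m₂+m₃ = -3 − 1 + 1 = -3  ✗
triangle: |4−1|=3 ≤ l₃=4 ≤ 4+1=5
parity: l₁+l₂+l₃ = 9 is odd

m_sum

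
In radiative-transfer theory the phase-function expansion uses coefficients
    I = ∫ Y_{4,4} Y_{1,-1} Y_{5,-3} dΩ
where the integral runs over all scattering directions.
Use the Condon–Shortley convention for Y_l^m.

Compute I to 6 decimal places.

Checks pass: Σm=0; 10 even; l₃=5∈[3,5].
(2·4+1)(2·1+1)(2·5+1) = 297
Δ: 0! 8! 2! / 11! → 1/495
sum: t=0:+1/576 = 1/576
3j²(4 1 5; 0 0 0) = Δ·Π!·Σ² = 5/99  (sign -1)
sum: t=0:+1/80640 = 1/80640
3j²(4 1 5; 4 -1 -3) = Δ·Π!·Σ² = 1/495  (sign +1)
combine: 4πI² = 297·5/99·1/495 = 1/33
take √, sign -1: I = -0.04910640

-0.049106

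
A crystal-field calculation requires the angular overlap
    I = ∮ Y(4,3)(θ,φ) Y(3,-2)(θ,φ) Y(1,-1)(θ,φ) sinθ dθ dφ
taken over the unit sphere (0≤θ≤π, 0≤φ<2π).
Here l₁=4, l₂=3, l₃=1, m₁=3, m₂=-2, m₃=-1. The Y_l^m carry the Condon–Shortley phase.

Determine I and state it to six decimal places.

-0.282095

Checks pass: Σm=0; 8 even; l₃=1∈[1,7].
(2·4+1)(2·3+1)(2·1+1) = 189
Δ: 6! 2! 0! / 9! → 1/252
sum: t=3:−1/36 = -1/36
3j²(4 3 1; 0 0 0) = Δ·Π!·Σ² = 4/63  (sign +1)
sum: t=1:−1/240 = -1/240
3j²(4 3 1; 3 -2 -1) = Δ·Π!·Σ² = 1/12  (sign -1)
combine: 4πI² = 189·4/63·1/12 = 1/1
take √, sign -1: I = -0.28209479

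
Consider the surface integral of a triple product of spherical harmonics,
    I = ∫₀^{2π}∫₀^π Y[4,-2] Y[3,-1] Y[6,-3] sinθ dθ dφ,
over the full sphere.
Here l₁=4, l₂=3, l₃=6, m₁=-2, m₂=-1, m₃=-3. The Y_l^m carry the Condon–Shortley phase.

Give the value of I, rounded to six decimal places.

Σmᵢ = -6 ≠ 0, so the φ-integral vanishes; I = 0

0.000000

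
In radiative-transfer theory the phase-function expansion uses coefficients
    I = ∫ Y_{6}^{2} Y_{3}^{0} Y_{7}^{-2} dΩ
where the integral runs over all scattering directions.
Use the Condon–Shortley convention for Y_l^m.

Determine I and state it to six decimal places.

m-sum 0 ✓  L=16 even ✓  3≤7≤9 ✓
Π(2lᵢ+1) = 13×7×15 = 1365
triangle coeff Δ(6,3,7) = 1/2042040
Σ_t [0,2]: t=0:+1/207360 t=1:−1/57600 t=2:+1/207360 = -1/129600
(3j)²=168/12155 [(6 3 7; 0 0 0)], sign=+1
Σ_t [0,2]: t=0:+1/207360 t=1:−1/120960 t=2:+1/967680 = -1/414720
(3j)²=21/4862 [(6 3 7; 2 0 -2)], sign=+1
⇒ 4πI² = 37044/454597
I = (+1)√(37044/454597/(4π)) = 0.08052685

0.080527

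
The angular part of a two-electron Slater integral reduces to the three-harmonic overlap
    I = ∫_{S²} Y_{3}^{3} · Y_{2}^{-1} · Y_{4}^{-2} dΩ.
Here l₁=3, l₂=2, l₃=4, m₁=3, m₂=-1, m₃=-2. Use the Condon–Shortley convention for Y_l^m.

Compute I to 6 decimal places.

0.000000

L=9 odd ⇒ parity kills the (l;000) factor ⇒ I = 0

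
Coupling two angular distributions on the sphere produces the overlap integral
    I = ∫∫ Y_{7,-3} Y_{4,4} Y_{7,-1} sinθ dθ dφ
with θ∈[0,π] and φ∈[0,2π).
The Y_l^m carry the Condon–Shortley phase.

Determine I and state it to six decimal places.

m-sum 0 ✓  L=18 even ✓  3≤7≤11 ✓
Π(2lᵢ+1) = 15×9×15 = 2025
triangle coeff Δ(7,4,7) = 1/58198140
Σ_t [0,4]: t=0:+1/17418240 t=1:−1/622080 t=2:+1/230400 t=3:−1/622080 t=4:+1/17418240 = 1/806400
(3j)²=2268/230945 [(7 4 7; 0 0 0)], sign=-1
Σ_t [4,4]: t=4:+1/9953280 = 1/9953280
(3j)²=2450/138567 [(7 4 7; -3 4 -1)], sign=+1
⇒ 4πI² = 750141000/2133423721
I = (-1)√(750141000/2133423721/(4π)) = -0.16727381

-0.167274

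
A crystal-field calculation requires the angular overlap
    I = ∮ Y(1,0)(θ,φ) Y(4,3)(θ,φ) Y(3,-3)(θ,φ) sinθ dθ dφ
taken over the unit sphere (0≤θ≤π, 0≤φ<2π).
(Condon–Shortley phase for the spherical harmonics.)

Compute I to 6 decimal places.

Checks pass: Σm=0; 8 even; l₃=3∈[3,5].
(2·1+1)(2·4+1)(2·3+1) = 189
Δ: 2! 0! 6! / 9! → 1/252
sum: t=1:−1/36 = -1/36
3j²(1 4 3; 0 0 0) = Δ·Π!·Σ² = 4/63  (sign +1)
sum: t=1:−1/720 = -1/720
3j²(1 4 3; 0 3 -3) = Δ·Π!·Σ² = 1/36  (sign -1)
combine: 4πI² = 189·4/63·1/36 = 1/3
take √, sign -1: I = -0.16286750

-0.162868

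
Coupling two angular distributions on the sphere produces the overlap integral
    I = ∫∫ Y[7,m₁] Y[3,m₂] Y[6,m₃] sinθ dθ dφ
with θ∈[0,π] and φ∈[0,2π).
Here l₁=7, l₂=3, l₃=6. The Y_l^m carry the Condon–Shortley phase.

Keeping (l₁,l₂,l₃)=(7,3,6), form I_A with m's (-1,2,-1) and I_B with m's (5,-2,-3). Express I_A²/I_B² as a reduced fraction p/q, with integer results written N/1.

4802/4125

Same 7,3,6: normalisation and zero-m 3j drop out of the ratio.
A: Δ: 4! 10! 2! / 17! → 1/2042040; sum: t=3:−1/172800 t=4:+1/414720 = -7/2073600; 3j²(7 3 6; -1 2 -1) = Δ·Π!·Σ² = 343/29172  (sign +1)
B: Δ: 4! 10! 2! / 17! → 1/2042040; sum: t=0:+1/1935360 t=1:−1/4354560 = 1/3483648; 3j²(7 3 6; 5 -2 -3) = Δ·Π!·Σ² = 125/12376  (sign -1)
I_A²/I_B² = (343/29172)/(125/12376) = 4802/4125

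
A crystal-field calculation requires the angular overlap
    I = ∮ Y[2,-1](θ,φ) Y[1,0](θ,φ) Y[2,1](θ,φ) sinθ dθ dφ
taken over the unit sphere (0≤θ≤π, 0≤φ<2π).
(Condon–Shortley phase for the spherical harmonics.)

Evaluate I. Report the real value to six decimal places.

0.000000

L=5 odd ⇒ parity kills the (l;000) factor ⇒ I = 0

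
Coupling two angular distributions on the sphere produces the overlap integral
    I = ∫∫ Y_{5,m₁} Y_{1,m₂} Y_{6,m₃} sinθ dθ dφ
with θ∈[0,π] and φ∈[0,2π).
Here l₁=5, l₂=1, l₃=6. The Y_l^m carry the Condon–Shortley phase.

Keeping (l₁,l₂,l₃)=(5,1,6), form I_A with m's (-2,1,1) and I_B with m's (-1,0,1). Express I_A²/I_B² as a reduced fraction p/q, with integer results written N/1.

Shared (l₁,l₂,l₃)=(5,1,6): N and (l;000)² cancel in I_A²/I_B².
A: Δ = 0!·10!·2!/13! = 1/858; Racah Σ t=0..0: t=0:+1/60480 = 1/60480; ⇒ 3j(5 1 6; -2 1 1)² = 5/429, sgn -1
B: Δ = 0!·10!·2!/13! = 1/858; Racah Σ t=0..0: t=0:+1/17280 = 1/17280; ⇒ 3j(5 1 6; -1 0 1)² = 35/858, sgn -1
I_A²/I_B² = (5/429)/(35/858) = 2/7

2/7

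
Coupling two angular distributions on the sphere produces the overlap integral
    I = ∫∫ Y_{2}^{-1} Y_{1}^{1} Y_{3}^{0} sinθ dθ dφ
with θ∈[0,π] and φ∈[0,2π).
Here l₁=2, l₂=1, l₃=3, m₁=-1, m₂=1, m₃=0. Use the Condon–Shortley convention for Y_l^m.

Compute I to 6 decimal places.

0.143048

Rules hold: Σm=0, L=6 even, 1≤3≤3.
N = 5·3·7 = 105
Δ = 0!·4!·2!/7! = 1/105
Racah Σ t=0..0: t=0:+1/4 = 1/4
⇒ 3j(2 1 3; 0 0 0)² = 3/35, sgn -1
Racah Σ t=0..0: t=0:+1/12 = 1/12
⇒ 3j(2 1 3; -1 1 0)² = 1/35, sgn -1
4πI² = N·(3j₀)²·(3jₘ)² = 9/35
I = +1·√(0.257143/4π) = 0.14304817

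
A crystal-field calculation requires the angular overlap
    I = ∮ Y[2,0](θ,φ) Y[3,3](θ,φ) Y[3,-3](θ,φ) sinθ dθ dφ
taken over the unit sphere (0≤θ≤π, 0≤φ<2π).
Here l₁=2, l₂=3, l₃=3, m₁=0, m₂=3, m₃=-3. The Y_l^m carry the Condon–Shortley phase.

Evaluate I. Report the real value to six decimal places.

Checks pass: Σm=0; 8 even; l₃=3∈[1,5].
(2·2+1)(2·3+1)(2·3+1) = 245
Δ: 2! 2! 4! / 9! → 1/3780
sum: t=0:+1/24 t=1:−1/4 t=2:+1/24 = -1/6
3j²(2 3 3; 0 0 0) = Δ·Π!·Σ² = 4/105  (sign +1)
sum: t=2:+1/96 = 1/96
3j²(2 3 3; 0 3 -3) = Δ·Π!·Σ² = 5/84  (sign +1)
combine: 4πI² = 245·4/105·5/84 = 5/9
take √, sign +1: I = 0.21026104

0.210261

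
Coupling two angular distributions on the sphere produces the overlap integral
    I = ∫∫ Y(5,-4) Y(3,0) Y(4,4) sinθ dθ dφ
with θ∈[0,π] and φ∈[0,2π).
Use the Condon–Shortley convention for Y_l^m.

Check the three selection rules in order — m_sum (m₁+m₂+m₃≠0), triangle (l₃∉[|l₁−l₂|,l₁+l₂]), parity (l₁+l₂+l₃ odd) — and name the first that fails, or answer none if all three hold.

none

m₁+m₂+m₃ = -4 + 0 + 4 = 0  ✓
triangle: |5−3|=2 ≤ l₃=4 ≤ 5+3=8  ✓
parity: l₁+l₂+l₃ = 12 is even  ✓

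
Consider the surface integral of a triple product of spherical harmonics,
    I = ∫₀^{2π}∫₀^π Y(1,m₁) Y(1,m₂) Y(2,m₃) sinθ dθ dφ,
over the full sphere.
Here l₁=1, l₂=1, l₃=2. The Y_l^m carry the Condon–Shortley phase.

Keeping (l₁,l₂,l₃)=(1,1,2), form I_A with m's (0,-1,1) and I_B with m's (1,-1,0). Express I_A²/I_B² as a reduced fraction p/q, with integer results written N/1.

3/1

Same 1,1,2: normalisation and zero-m 3j drop out of the ratio.
A: Δ: 0! 2! 2! / 5! → 1/30; sum: t=0:+1/2 = 1/2; 3j²(1 1 2; 0 -1 1) = Δ·Π!·Σ² = 1/10  (sign -1)
B: Δ: 0! 2! 2! / 5! → 1/30; sum: t=0:+1/4 = 1/4; 3j²(1 1 2; 1 -1 0) = Δ·Π!·Σ² = 1/30  (sign +1)
I_A²/I_B² = (1/10)/(1/30) = 3/1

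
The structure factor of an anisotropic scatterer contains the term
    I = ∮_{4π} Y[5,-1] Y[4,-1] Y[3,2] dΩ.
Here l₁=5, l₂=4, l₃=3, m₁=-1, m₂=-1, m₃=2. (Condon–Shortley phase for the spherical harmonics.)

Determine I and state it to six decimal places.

0.138239

Rules hold: Σm=0, L=12 even, 1≤3≤9.
N = 11·9·7 = 693
Δ = 6!·4!·2!/13! = 1/180180
Racah Σ t=2..4: t=2:+1/576 t=3:−1/144 t=4:+1/576 = -1/288
⇒ 3j(5 4 3; 0 0 0)² = 20/1001, sgn +1
Racah Σ t=2..3: t=2:+1/1152 t=3:−1/432 = -5/3456
⇒ 3j(5 4 3; -1 -1 2)² = 625/36036, sgn +1
4πI² = N·(3j₀)²·(3jₘ)² = 3125/13013
I = +1·√(0.240144/4π) = 0.13823925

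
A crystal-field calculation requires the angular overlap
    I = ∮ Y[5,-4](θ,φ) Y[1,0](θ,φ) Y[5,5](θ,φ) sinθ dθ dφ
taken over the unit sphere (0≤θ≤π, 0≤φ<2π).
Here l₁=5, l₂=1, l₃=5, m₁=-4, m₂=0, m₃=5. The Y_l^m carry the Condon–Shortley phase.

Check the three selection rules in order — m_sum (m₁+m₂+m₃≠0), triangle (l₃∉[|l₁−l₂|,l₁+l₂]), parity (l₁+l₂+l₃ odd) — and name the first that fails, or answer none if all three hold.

m_sum

azimuthal sum: -4 + 0 + 5 = 1  ✗
4 ≤ 5 ≤ 6 (triangle on l)
L = 5 + 1 + 5 = 11 (odd)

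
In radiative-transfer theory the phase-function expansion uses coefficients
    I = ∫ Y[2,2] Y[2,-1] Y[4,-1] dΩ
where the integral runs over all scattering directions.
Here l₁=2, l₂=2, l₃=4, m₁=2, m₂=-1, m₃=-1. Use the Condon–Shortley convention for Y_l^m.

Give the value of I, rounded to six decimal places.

-0.090112

m-sum 0 ✓  L=8 even ✓  0≤4≤4 ✓
Π(2lᵢ+1) = 5×5×9 = 225
triangle coeff Δ(2,2,4) = 1/630
Σ_t [0,0]: t=0:+1/16 = 1/16
(3j)²=2/35 [(2 2 4; 0 0 0)], sign=+1
Σ_t [0,0]: t=0:+1/144 = 1/144
(3j)²=1/126 [(2 2 4; 2 -1 -1)], sign=-1
⇒ 4πI² = 5/49
I = (-1)√(5/49/(4π)) = -0.09011188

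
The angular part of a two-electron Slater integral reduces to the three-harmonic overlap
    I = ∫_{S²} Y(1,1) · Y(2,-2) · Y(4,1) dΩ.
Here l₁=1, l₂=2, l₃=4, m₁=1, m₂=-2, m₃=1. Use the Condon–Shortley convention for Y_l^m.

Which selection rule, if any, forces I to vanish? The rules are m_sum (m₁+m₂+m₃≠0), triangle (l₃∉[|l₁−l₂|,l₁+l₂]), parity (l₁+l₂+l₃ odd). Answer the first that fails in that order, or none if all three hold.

m₁+m₂+m₃ = 1 − 2 + 1 = 0  ✓
triangle: |1−2|=1 ≤ l₃=4 ≤ 1+2=3  ✗
parity: l₁+l₂+l₃ = 7 is odd

triangle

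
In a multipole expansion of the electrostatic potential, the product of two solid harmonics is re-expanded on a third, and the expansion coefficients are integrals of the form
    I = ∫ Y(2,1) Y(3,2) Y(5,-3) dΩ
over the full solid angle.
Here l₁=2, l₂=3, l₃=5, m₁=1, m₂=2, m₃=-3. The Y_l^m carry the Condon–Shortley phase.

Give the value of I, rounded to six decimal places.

Rules hold: Σm=0, L=10 even, 1≤5≤5.
N = 5·7·11 = 385
Δ = 0!·4!·6!/11! = 1/2310
Racah Σ t=0..0: t=0:+1/144 = 1/144
⇒ 3j(2 3 5; 0 0 0)² = 10/231, sgn -1
Racah Σ t=0..0: t=0:+1/720 = 1/720
⇒ 3j(2 3 5; 1 2 -3)² = 8/165, sgn +1
4πI² = N·(3j₀)²·(3jₘ)² = 80/99
I = -1·√(0.808081/4π) = -0.25358436

-0.253584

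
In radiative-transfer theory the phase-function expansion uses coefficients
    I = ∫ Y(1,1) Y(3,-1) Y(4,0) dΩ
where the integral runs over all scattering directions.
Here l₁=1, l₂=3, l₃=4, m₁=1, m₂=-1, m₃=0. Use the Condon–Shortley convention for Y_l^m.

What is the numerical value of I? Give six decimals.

0.150786

Rules hold: Σm=0, L=8 even, 2≤4≤4.
N = 3·7·9 = 189
Δ = 0!·2!·6!/9! = 1/252
Racah Σ t=0..0: t=0:+1/36 = 1/36
⇒ 3j(1 3 4; 0 0 0)² = 4/63, sgn +1
Racah Σ t=0..0: t=0:+1/96 = 1/96
⇒ 3j(1 3 4; 1 -1 0)² = 1/42, sgn +1
4πI² = N·(3j₀)²·(3jₘ)² = 2/7
I = +1·√(0.285714/4π) = 0.15078601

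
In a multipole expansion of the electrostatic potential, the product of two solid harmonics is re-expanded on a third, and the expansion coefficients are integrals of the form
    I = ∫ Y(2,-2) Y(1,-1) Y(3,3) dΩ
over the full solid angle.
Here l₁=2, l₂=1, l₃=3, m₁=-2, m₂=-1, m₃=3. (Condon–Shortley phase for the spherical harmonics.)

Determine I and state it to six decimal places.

-0.319865

Rules hold: Σm=0, L=6 even, 1≤3≤3.
N = 5·3·7 = 105
Δ = 0!·4!·2!/7! = 1/105
Racah Σ t=0..0: t=0:+1/4 = 1/4
⇒ 3j(2 1 3; 0 0 0)² = 3/35, sgn -1
Racah Σ t=0..0: t=0:+1/48 = 1/48
⇒ 3j(2 1 3; -2 -1 3)² = 1/7, sgn +1
4πI² = N·(3j₀)²·(3jₘ)² = 9/7
I = -1·√(1.28571/4π) = -0.31986543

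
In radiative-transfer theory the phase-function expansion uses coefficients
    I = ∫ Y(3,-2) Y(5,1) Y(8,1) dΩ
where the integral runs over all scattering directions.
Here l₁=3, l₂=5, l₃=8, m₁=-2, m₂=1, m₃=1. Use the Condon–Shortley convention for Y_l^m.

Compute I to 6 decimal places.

m-sum 0 ✓  L=16 even ✓  2≤8≤8 ✓
Π(2lᵢ+1) = 7×11×17 = 1309
triangle coeff Δ(3,5,8) = 1/136136
Σ_t [0,0]: t=0:+1/518400 = 1/518400
(3j)²=56/2431 [(3 5 8; 0 0 0)], sign=+1
Σ_t [0,0]: t=0:+1/2073600 = 1/2073600
(3j)²=63/9724 [(3 5 8; -2 1 1)], sign=-1
⇒ 4πI² = 6174/31603
I = (-1)√(6174/31603/(4π)) = -0.12468500

-0.124685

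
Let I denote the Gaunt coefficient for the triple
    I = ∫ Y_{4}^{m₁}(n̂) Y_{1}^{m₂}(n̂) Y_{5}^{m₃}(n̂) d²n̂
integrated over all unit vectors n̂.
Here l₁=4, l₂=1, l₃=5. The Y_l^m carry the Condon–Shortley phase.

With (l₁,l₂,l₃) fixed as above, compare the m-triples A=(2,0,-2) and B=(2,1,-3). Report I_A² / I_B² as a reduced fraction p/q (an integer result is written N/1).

l's match ⇒ only the (l;m) 3-j factors differ between A and B.
A: triangle coeff Δ(4,1,5) = 1/495; Σ_t [0,0]: t=0:+1/1440 = 1/1440; (3j)²=7/165 [(4 1 5; 2 0 -2)], sign=-1
B: triangle coeff Δ(4,1,5) = 1/495; Σ_t [0,0]: t=0:+1/2880 = 1/2880; (3j)²=28/495 [(4 1 5; 2 1 -3)], sign=+1
I_A²/I_B² = (7/165)/(28/495) = 3/4

3/4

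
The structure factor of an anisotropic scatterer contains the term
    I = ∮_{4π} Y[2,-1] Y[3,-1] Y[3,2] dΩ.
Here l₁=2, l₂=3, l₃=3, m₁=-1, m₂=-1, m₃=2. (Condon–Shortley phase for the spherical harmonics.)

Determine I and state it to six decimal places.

Rules hold: Σm=0, L=8 even, 1≤3≤5.
N = 5·7·7 = 245
Δ = 2!·2!·4!/9! = 1/3780
Racah Σ t=0..2: t=0:+1/24 t=1:−1/4 t=2:+1/24 = -1/6
⇒ 3j(2 3 3; 0 0 0)² = 4/105, sgn +1
Racah Σ t=1..2: t=1:−1/12 t=2:+1/48 = -1/16
⇒ 3j(2 3 3; -1 -1 2)² = 1/28, sgn +1
4πI² = N·(3j₀)²·(3jₘ)² = 1/3
I = +1·√(0.333333/4π) = 0.16286750

0.162868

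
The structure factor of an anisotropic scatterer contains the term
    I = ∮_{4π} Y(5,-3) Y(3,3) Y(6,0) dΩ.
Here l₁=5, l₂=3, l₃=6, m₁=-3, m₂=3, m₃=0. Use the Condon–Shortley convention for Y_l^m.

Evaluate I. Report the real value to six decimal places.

-0.110086

Checks pass: Σm=0; 14 even; l₃=6∈[2,8].
(2·5+1)(2·3+1)(2·6+1) = 1001
Δ: 2! 8! 4! / 15! → 1/675675
sum: t=0:+1/8640 t=1:−1/2304 t=2:+1/8640 = -7/34560
3j²(5 3 6; 0 0 0) = Δ·Π!·Σ² = 7/429  (sign -1)
sum: t=2:+1/69120 = 1/69120
3j²(5 3 6; -3 3 0) = Δ·Π!·Σ² = 4/429  (sign +1)
combine: 4πI² = 1001·7/429·4/429 = 196/1287
take √, sign -1: I = -0.11008644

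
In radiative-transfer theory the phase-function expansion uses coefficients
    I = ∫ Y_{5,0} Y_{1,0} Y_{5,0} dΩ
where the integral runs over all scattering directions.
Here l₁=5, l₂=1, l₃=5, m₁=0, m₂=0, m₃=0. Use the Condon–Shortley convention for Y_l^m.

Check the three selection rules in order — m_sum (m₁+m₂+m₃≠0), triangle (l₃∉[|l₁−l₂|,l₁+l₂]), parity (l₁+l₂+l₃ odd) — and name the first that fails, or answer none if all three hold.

m₁+m₂+m₃ = 0 + 0 + 0 = 0  ✓
triangle: |5−1|=4 ≤ l₃=5 ≤ 5+1=6  ✓
parity: l₁+l₂+l₃ = 11 is odd  ✗

parity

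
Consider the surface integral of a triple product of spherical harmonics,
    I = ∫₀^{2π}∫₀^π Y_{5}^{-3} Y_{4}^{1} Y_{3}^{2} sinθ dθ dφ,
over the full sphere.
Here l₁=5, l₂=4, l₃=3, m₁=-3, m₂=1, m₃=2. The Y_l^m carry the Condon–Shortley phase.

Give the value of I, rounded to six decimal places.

Checks pass: Σm=0; 12 even; l₃=3∈[1,9].
(2·5+1)(2·4+1)(2·3+1) = 693
Δ: 6! 4! 2! / 13! → 1/180180
sum: t=2:+1/576 t=3:−1/144 t=4:+1/576 = -1/288
3j²(5 4 3; 0 0 0) = Δ·Π!·Σ² = 20/1001  (sign +1)
sum: t=4:+1/1152 t=5:−1/1440 = 1/5760
3j²(5 4 3; -3 1 2) = Δ·Π!·Σ² = 1/858  (sign -1)
combine: 4πI² = 693·20/1001·1/858 = 30/1859
take √, sign -1: I = -0.03583571

-0.035836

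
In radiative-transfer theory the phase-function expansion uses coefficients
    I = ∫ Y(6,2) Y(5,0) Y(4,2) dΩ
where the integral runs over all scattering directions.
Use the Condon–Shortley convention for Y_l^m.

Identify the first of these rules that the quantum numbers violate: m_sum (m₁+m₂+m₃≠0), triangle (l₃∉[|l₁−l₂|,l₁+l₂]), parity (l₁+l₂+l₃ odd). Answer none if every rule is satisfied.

Σmᵢ = 4  ✗
l₃∈[|l₁−l₂|,l₁+l₂]=[1,11], have l₃=4
Σlᵢ = 15 ⇒ odd

m_sum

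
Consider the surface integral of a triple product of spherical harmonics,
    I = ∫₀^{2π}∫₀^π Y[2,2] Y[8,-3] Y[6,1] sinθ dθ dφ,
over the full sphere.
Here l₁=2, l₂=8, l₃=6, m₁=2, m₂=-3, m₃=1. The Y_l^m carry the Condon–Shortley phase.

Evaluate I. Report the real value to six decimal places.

-0.154160

m-sum 0 ✓  L=16 even ✓  6≤6≤10 ✓
Π(2lᵢ+1) = 5×17×13 = 1105
triangle coeff Δ(2,8,6) = 1/30940
Σ_t [2,2]: t=2:+1/2073600 = 1/2073600
(3j)²=28/1105 [(2 8 6; 0 0 0)], sign=+1
Σ_t [0,0]: t=0:+1/14515200 = 1/14515200
(3j)²=33/3094 [(2 8 6; 2 -3 1)], sign=-1
⇒ 4πI² = 66/221
I = (-1)√(66/221/(4π)) = -0.15415972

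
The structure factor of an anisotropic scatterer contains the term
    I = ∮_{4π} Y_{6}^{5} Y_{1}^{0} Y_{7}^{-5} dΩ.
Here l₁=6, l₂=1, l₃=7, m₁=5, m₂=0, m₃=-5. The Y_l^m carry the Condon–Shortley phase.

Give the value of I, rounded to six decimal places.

Rules hold: Σm=0, L=14 even, 5≤7≤7.
N = 13·3·15 = 585
Δ = 0!·12!·2!/15! = 1/1365
Racah Σ t=0..0: t=0:+1/518400 = 1/518400
⇒ 3j(6 1 7; 0 0 0)² = 7/195, sgn -1
Racah Σ t=0..0: t=0:+1/39916800 = 1/39916800
⇒ 3j(6 1 7; 5 0 -5)² = 8/455, sgn +1
4πI² = N·(3j₀)²·(3jₘ)² = 24/65
I = -1·√(0.369231/4π) = -0.17141310

-0.171413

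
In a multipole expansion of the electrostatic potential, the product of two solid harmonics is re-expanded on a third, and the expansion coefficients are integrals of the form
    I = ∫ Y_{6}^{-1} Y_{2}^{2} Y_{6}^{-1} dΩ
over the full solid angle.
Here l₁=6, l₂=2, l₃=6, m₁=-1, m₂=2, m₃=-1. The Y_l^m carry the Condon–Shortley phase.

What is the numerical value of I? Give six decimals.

0.196649

Rules hold: Σm=0, L=14 even, 4≤6≤8.
N = 13·5·13 = 845
Δ = 2!·10!·2!/15! = 1/90090
Racah Σ t=0..2: t=0:+1/69120 t=1:−1/14400 t=2:+1/69120 = -7/172800
⇒ 3j(6 2 6; 0 0 0)² = 14/715, sgn -1
Racah Σ t=2..2: t=2:+1/57600 = 1/57600
⇒ 3j(6 2 6; -1 2 -1)² = 21/715, sgn -1
4πI² = N·(3j₀)²·(3jₘ)² = 294/605
I = +1·√(0.48595/4π) = 0.19664868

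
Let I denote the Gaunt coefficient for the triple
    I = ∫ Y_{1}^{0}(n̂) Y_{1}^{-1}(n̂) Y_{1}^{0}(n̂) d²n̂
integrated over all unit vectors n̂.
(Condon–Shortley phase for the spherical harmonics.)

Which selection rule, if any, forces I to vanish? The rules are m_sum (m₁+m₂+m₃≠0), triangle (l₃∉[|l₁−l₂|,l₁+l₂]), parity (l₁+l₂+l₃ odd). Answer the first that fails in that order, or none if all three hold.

m_sum

Σmᵢ = -1  ✗
l₃∈[|l₁−l₂|,l₁+l₂]=[0,2], have l₃=1
Σlᵢ = 3 ⇒ odd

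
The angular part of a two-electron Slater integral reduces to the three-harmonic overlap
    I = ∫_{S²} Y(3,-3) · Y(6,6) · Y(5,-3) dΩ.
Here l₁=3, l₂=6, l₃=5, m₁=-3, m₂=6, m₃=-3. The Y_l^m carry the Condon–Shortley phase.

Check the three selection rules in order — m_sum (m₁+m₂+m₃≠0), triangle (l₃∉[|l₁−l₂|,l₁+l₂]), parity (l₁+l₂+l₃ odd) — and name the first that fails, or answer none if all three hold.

none

azimuthal sum: -3 + 6 − 3 = 0  ✓
3 ≤ 5 ≤ 9 (triangle on l)  ✓
L = 3 + 6 + 5 = 14 (even)  ✓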